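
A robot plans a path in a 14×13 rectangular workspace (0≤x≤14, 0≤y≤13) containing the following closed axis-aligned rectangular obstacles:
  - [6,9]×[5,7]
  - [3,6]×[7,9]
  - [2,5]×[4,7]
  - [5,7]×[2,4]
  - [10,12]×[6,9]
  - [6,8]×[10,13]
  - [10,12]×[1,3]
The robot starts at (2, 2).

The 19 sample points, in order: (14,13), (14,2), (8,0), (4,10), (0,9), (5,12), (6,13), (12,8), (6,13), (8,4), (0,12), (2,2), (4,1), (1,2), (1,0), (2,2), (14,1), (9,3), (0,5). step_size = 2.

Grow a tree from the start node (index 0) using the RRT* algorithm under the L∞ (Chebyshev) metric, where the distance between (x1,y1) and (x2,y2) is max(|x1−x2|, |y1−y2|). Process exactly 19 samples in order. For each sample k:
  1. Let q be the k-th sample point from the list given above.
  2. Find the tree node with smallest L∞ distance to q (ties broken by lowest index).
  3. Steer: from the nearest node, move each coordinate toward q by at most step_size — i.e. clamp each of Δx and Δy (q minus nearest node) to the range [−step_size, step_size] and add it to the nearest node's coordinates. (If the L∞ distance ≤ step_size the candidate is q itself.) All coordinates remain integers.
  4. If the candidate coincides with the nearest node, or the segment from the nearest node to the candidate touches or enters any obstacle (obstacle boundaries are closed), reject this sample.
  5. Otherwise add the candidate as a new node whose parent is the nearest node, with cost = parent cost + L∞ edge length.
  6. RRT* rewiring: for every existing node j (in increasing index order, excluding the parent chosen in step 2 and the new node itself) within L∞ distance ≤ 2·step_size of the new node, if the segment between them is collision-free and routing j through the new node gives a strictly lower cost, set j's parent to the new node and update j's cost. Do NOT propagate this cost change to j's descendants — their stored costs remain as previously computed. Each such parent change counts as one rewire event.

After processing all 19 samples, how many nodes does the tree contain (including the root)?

1. q=(14,13) nearest=0 d=12 new=(4,4) → blocked by [2,5]×[4,7], reject
2. q=(14,2) nearest=0 d=12 new=(4,2) → add node 1 parent=0 cost=2
3. q=(8,0) nearest=1 d=4 new=(6,0) → add node 2 parent=1 cost=4
4. q=(4,10) nearest=0 d=8 new=(4,4) → blocked by [2,5]×[4,7], reject
5. q=(0,9) nearest=0 d=7 new=(0,4) → add node 3 parent=0 cost=2
6. q=(5,12) nearest=3 d=8 new=(2,6) → blocked by [2,5]×[4,7], reject
7. q=(6,13) nearest=3 d=9 new=(2,6) → blocked by [2,5]×[4,7], reject
8. q=(12,8) nearest=1 d=8 new=(6,4) → blocked by [5,7]×[2,4], reject
9. q=(6,13) nearest=3 d=9 new=(2,6) → blocked by [2,5]×[4,7], reject
10. q=(8,4) nearest=1 d=4 new=(6,4) → blocked by [5,7]×[2,4], reject
11. q=(0,12) nearest=3 d=8 new=(0,6) → add node 4 parent=3 cost=4
12. q=(2,2) nearest=0 d=0 → coincident, reject
13. q=(4,1) nearest=1 d=1 new=(4,1) → add node 5 parent=1 cost=3
14. q=(1,2) nearest=0 d=1 new=(1,2) → add node 6 parent=0 cost=1
15. q=(1,0) nearest=0 d=2 new=(1,0) → add node 7 parent=0 cost=2
16. q=(2,2) nearest=0 d=0 → coincident, reject
17. q=(14,1) nearest=2 d=8 new=(8,1) → add node 8 parent=2 cost=6
18. q=(9,3) nearest=8 d=2 new=(9,3) → add node 9 parent=8 cost=8
19. q=(0,5) nearest=3 d=1 new=(0,5) → add node 10 parent=3 cost=3

Node count: 11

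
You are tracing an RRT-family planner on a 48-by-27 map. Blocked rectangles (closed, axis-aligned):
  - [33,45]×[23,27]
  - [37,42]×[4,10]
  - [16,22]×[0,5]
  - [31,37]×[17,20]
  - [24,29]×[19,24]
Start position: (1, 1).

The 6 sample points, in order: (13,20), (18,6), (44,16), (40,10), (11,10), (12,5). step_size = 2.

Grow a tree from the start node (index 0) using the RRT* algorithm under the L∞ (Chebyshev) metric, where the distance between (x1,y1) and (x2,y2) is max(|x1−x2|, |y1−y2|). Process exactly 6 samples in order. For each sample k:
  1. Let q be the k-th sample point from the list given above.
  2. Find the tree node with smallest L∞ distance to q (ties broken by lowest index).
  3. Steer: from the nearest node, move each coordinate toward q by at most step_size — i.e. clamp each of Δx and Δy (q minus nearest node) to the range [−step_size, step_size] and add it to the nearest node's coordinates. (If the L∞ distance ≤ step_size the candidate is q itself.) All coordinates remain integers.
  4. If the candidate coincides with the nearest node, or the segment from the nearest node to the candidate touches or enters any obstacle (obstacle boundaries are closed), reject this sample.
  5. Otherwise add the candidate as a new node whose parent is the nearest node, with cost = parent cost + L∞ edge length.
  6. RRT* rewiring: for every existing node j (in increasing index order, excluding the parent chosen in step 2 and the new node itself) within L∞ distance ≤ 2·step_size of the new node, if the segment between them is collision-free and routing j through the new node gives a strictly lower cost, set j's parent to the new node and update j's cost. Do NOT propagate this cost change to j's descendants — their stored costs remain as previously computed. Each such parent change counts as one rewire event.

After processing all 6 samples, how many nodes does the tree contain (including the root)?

1. q=(13,20) nearest=0 d=19 new=(3,3) → add node 1 parent=0 cost=2
2. q=(18,6) nearest=1 d=15 new=(5,5) → add node 2 parent=1 cost=4
3. q=(44,16) nearest=2 d=39 new=(7,7) → add node 3 parent=2 cost=6
4. q=(40,10) nearest=3 d=33 new=(9,9) → add node 4 parent=3 cost=8
5. q=(11,10) nearest=4 d=2 new=(11,10) → add node 5 parent=4 cost=10
6. q=(12,5) nearest=4 d=4 new=(11,7) → add node 6 parent=4 cost=10

Node count: 7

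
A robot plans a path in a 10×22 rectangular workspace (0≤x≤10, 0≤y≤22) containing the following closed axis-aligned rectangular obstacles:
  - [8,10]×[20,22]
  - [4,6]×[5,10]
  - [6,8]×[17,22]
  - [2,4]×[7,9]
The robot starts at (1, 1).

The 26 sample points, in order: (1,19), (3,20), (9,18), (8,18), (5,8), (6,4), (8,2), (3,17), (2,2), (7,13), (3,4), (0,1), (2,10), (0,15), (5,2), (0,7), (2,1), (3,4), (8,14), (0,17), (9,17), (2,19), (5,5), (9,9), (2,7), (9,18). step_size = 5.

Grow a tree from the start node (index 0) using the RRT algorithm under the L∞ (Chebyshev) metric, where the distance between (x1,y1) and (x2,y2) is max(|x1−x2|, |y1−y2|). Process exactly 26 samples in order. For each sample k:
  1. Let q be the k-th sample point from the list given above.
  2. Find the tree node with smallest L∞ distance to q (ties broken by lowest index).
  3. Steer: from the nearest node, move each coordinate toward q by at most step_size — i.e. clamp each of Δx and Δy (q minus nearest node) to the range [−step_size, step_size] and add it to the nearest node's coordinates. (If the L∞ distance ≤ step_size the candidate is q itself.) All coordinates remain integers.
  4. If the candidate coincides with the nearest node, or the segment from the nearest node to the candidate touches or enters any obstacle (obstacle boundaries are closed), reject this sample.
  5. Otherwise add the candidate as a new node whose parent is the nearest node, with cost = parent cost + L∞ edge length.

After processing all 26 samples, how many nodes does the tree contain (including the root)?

1. q=(1,19) nearest=0 d=18 new=(1,6) → add node 1 parent=0 cost=5
2. q=(3,20) nearest=1 d=14 new=(3,11) → blocked by [2,4]×[7,9], reject
3. q=(9,18) nearest=1 d=12 new=(6,11) → blocked by [4,6]×[5,10], reject
4. q=(8,18) nearest=1 d=12 new=(6,11) → blocked by [4,6]×[5,10], reject
5. q=(5,8) nearest=1 d=4 new=(5,8) → blocked by [4,6]×[5,10], reject
6. q=(6,4) nearest=0 d=5 new=(6,4) → add node 2 parent=0 cost=5
7. q=(8,2) nearest=2 d=2 new=(8,2) → add node 3 parent=2 cost=7
8. q=(3,17) nearest=1 d=11 new=(3,11) → blocked by [2,4]×[7,9], reject
9. q=(2,2) nearest=0 d=1 new=(2,2) → add node 4 parent=0 cost=1
10. q=(7,13) nearest=1 d=7 new=(6,11) → blocked by [4,6]×[5,10], reject
11. q=(3,4) nearest=1 d=2 new=(3,4) → add node 5 parent=1 cost=7
12. q=(0,1) nearest=0 d=1 new=(0,1) → add node 6 parent=0 cost=1
13. q=(2,10) nearest=1 d=4 new=(2,10) → add node 7 parent=1 cost=9
14. q=(0,15) nearest=7 d=5 new=(0,15) → add node 8 parent=7 cost=14
15. q=(5,2) nearest=2 d=2 new=(5,2) → add node 9 parent=2 cost=7
16. q=(0,7) nearest=1 d=1 new=(0,7) → add node 10 parent=1 cost=6
17. q=(2,1) nearest=0 d=1 new=(2,1) → add node 11 parent=0 cost=1
18. q=(3,4) nearest=5 d=0 → coincident, reject
19. q=(8,14) nearest=7 d=6 new=(7,14) → add node 12 parent=7 cost=14
20. q=(0,17) nearest=8 d=2 new=(0,17) → add node 13 parent=8 cost=16
21. q=(9,17) nearest=12 d=3 new=(9,17) → add node 14 parent=12 cost=17
22. q=(2,19) nearest=13 d=2 new=(2,19) → add node 15 parent=13 cost=18
23. q=(5,5) nearest=2 d=1 new=(5,5) → blocked by [4,6]×[5,10], reject
24. q=(9,9) nearest=2 d=5 new=(9,9) → add node 16 parent=2 cost=10
25. q=(2,7) nearest=1 d=1 new=(2,7) → blocked by [2,4]×[7,9], reject
26. q=(9,18) nearest=14 d=1 new=(9,18) → add node 17 parent=14 cost=18

Node count: 18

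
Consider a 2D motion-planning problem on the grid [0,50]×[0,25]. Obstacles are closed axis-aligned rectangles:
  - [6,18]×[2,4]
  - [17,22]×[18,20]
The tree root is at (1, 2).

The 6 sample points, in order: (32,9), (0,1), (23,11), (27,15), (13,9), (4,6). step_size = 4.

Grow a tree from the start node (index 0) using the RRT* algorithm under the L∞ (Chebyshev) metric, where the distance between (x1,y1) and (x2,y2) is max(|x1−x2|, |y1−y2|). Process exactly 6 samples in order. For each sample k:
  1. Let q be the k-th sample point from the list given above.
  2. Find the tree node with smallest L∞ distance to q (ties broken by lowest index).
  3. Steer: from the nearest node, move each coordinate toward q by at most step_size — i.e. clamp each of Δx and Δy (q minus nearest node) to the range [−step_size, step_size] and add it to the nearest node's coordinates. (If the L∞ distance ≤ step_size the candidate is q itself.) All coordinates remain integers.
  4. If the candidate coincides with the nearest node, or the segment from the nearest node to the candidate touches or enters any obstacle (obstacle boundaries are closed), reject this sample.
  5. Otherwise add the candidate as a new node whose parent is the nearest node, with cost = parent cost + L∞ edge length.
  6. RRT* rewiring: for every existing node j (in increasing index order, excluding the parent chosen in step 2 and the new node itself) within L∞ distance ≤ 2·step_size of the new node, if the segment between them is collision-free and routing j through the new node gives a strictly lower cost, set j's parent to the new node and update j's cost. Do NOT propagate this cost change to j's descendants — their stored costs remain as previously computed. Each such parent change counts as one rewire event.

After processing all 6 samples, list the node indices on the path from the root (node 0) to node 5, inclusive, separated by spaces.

Path: 0 1 3 5

1. q=(32,9) nearest=0 d=31 new=(5,6) → add node 1 parent=0 cost=4
2. q=(0,1) nearest=0 d=1 new=(0,1) → add node 2 parent=0 cost=1
3. q=(23,11) nearest=1 d=18 new=(9,10) → add node 3 parent=1 cost=8
4. q=(27,15) nearest=3 d=18 new=(13,14) → add node 4 parent=3 cost=12
5. q=(13,9) nearest=3 d=4 new=(13,9) → add node 5 parent=3 cost=12
6. q=(4,6) nearest=1 d=1 new=(4,6) → add node 6 parent=1 cost=5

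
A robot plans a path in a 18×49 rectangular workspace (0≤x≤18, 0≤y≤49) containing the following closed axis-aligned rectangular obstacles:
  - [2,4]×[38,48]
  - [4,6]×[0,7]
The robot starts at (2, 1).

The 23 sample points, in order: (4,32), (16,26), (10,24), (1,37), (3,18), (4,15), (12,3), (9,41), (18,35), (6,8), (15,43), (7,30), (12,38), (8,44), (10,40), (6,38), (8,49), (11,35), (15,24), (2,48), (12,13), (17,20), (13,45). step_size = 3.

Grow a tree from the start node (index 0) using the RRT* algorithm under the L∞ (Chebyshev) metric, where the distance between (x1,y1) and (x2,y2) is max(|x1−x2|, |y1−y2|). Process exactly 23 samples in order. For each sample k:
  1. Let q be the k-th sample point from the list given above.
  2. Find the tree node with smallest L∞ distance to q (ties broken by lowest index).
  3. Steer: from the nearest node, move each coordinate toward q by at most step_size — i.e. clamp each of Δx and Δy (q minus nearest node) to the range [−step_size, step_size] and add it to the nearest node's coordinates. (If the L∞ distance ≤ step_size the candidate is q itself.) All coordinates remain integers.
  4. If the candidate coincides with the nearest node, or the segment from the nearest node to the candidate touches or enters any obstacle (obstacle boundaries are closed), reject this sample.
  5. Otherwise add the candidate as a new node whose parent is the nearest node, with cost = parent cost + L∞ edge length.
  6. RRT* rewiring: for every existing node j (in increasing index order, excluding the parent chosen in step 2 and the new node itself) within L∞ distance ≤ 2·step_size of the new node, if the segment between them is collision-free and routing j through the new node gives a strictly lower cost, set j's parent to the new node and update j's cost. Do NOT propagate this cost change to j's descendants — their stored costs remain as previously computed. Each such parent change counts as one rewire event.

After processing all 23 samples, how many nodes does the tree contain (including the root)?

1. q=(4,32) nearest=0 d=31 new=(4,4) → blocked by [4,6]×[0,7], reject
2. q=(16,26) nearest=0 d=25 new=(5,4) → blocked by [4,6]×[0,7], reject
3. q=(10,24) nearest=0 d=23 new=(5,4) → blocked by [4,6]×[0,7], reject
4. q=(1,37) nearest=0 d=36 new=(1,4) → add node 1 parent=0 cost=3
5. q=(3,18) nearest=1 d=14 new=(3,7) → add node 2 parent=1 cost=6
6. q=(4,15) nearest=2 d=8 new=(4,10) → add node 3 parent=2 cost=9
7. q=(12,3) nearest=3 d=8 new=(7,7) → add node 4 parent=3 cost=12
8. q=(9,41) nearest=3 d=31 new=(7,13) → add node 5 parent=3 cost=12
9. q=(18,35) nearest=5 d=22 new=(10,16) → add node 6 parent=5 cost=15
10. q=(6,8) nearest=4 d=1 new=(6,8) → add node 7 parent=4 cost=13
11. q=(15,43) nearest=6 d=27 new=(13,19) → add node 8 parent=6 cost=18
12. q=(7,30) nearest=8 d=11 new=(10,22) → add node 9 parent=8 cost=21
13. q=(12,38) nearest=9 d=16 new=(12,25) → add node 10 parent=9 cost=24
14. q=(8,44) nearest=10 d=19 new=(9,28) → add node 11 parent=10 cost=27
15. q=(10,40) nearest=11 d=12 new=(10,31) → add node 12 parent=11 cost=30
16. q=(6,38) nearest=12 d=7 new=(7,34) → add node 13 parent=12 cost=33
17. q=(8,49) nearest=13 d=15 new=(8,37) → add node 14 parent=13 cost=36
18. q=(11,35) nearest=14 d=3 new=(11,35) → add node 15 parent=14 cost=39
19. q=(15,24) nearest=10 d=3 new=(15,24) → add node 16 parent=10 cost=27
20. q=(2,48) nearest=14 d=11 new=(5,40) → add node 17 parent=14 cost=39
21. q=(12,13) nearest=6 d=3 new=(12,13) → add node 18 parent=6 cost=18
22. q=(17,20) nearest=8 d=4 new=(16,20) → add node 19 parent=8 cost=21; rewire 16→19 (25<27)
23. q=(13,45) nearest=14 d=8 new=(11,40) → add node 20 parent=14 cost=39

Node count: 21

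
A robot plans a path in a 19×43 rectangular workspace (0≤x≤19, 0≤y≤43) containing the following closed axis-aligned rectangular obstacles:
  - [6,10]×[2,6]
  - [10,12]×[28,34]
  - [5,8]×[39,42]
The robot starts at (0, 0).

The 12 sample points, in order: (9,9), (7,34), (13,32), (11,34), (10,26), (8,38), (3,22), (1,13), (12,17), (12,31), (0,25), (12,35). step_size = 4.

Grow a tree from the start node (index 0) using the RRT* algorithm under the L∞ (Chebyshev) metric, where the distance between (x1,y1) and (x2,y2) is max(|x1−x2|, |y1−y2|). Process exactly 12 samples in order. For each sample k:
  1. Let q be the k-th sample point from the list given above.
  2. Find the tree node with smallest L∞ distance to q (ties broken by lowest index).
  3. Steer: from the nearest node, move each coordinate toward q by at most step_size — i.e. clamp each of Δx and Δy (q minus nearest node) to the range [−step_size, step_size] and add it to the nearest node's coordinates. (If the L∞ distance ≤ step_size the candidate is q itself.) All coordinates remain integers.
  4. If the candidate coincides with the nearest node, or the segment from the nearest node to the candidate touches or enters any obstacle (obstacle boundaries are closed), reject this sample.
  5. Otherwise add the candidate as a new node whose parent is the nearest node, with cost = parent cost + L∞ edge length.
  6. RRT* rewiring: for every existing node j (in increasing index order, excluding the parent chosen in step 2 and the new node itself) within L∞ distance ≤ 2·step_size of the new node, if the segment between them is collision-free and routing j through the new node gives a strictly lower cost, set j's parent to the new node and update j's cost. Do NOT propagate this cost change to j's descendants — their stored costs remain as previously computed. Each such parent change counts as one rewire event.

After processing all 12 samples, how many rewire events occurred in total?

1. q=(9,9) nearest=0 d=9 new=(4,4) → add node 1 parent=0 cost=4
2. q=(7,34) nearest=1 d=30 new=(7,8) → add node 2 parent=1 cost=8
3. q=(13,32) nearest=2 d=24 new=(11,12) → add node 3 parent=2 cost=12
4. q=(11,34) nearest=3 d=22 new=(11,16) → add node 4 parent=3 cost=16
5. q=(10,26) nearest=4 d=10 new=(10,20) → add node 5 parent=4 cost=20
6. q=(8,38) nearest=5 d=18 new=(8,24) → add node 6 parent=5 cost=24
7. q=(3,22) nearest=6 d=5 new=(4,22) → add node 7 parent=6 cost=28
8. q=(1,13) nearest=2 d=6 new=(3,12) → add node 8 parent=2 cost=12
9. q=(12,17) nearest=4 d=1 new=(12,17) → add node 9 parent=4 cost=17; rewire 7→9 (25<28)
10. q=(12,31) nearest=6 d=7 new=(12,28) → blocked by [10,12]×[28,34], reject
11. q=(0,25) nearest=7 d=4 new=(0,25) → add node 10 parent=7 cost=29
12. q=(12,35) nearest=6 d=11 new=(12,28) → blocked by [10,12]×[28,34], reject

Rewire events: 1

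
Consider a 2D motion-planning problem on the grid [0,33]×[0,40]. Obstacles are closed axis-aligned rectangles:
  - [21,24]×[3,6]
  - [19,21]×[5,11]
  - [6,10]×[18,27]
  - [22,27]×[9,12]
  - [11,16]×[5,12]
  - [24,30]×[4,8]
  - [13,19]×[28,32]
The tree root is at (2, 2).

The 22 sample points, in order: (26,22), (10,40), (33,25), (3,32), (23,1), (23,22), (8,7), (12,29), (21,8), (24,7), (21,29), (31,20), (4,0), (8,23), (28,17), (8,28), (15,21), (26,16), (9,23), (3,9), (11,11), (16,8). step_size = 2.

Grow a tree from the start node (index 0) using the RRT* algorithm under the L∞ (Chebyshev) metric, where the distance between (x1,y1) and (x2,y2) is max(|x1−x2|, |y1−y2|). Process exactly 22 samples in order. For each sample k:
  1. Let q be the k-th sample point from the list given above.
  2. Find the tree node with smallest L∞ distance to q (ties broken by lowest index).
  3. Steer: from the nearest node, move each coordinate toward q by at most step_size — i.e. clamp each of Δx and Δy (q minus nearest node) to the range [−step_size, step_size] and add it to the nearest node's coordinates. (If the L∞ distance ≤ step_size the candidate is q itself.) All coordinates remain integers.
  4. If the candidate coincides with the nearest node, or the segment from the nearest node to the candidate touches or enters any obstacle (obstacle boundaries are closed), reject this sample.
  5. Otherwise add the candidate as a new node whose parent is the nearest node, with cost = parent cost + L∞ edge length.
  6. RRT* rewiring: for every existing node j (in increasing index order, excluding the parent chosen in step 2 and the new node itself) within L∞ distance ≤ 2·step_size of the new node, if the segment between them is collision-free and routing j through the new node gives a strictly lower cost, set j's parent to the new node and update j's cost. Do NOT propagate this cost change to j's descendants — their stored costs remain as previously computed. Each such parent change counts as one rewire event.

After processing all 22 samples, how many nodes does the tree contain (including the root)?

1. q=(26,22) nearest=0 d=24 new=(4,4) → add node 1 parent=0 cost=2
2. q=(10,40) nearest=1 d=36 new=(6,6) → add node 2 parent=1 cost=4
3. q=(33,25) nearest=2 d=27 new=(8,8) → add node 3 parent=2 cost=6
4. q=(3,32) nearest=3 d=24 new=(6,10) → add node 4 parent=3 cost=8
5. q=(23,1) nearest=3 d=15 new=(10,6) → add node 5 parent=3 cost=8
6. q=(23,22) nearest=3 d=15 new=(10,10) → add node 6 parent=3 cost=8
7. q=(8,7) nearest=3 d=1 new=(8,7) → add node 7 parent=3 cost=7
8. q=(12,29) nearest=4 d=19 new=(8,12) → add node 8 parent=4 cost=10
9. q=(21,8) nearest=5 d=11 new=(12,8) → blocked by [11,16]×[5,12], reject
10. q=(24,7) nearest=5 d=14 new=(12,7) → blocked by [11,16]×[5,12], reject
11. q=(21,29) nearest=8 d=17 new=(10,14) → add node 9 parent=8 cost=12
12. q=(31,20) nearest=5 d=21 new=(12,8) → blocked by [11,16]×[5,12], reject
13. q=(4,0) nearest=0 d=2 new=(4,0) → add node 10 parent=0 cost=2
14. q=(8,23) nearest=9 d=9 new=(8,16) → add node 11 parent=9 cost=14
15. q=(28,17) nearest=5 d=18 new=(12,8) → blocked by [11,16]×[5,12], reject
16. q=(8,28) nearest=11 d=12 new=(8,18) → blocked by [6,10]×[18,27], reject
17. q=(15,21) nearest=9 d=7 new=(12,16) → add node 12 parent=9 cost=14
18. q=(26,16) nearest=12 d=14 new=(14,16) → add node 13 parent=12 cost=16
19. q=(9,23) nearest=11 d=7 new=(9,18) → blocked by [6,10]×[18,27], reject
20. q=(3,9) nearest=2 d=3 new=(4,8) → add node 14 parent=2 cost=6
21. q=(11,11) nearest=6 d=1 new=(11,11) → blocked by [11,16]×[5,12], reject
22. q=(16,8) nearest=5 d=6 new=(12,8) → blocked by [11,16]×[5,12], reject

Node count: 15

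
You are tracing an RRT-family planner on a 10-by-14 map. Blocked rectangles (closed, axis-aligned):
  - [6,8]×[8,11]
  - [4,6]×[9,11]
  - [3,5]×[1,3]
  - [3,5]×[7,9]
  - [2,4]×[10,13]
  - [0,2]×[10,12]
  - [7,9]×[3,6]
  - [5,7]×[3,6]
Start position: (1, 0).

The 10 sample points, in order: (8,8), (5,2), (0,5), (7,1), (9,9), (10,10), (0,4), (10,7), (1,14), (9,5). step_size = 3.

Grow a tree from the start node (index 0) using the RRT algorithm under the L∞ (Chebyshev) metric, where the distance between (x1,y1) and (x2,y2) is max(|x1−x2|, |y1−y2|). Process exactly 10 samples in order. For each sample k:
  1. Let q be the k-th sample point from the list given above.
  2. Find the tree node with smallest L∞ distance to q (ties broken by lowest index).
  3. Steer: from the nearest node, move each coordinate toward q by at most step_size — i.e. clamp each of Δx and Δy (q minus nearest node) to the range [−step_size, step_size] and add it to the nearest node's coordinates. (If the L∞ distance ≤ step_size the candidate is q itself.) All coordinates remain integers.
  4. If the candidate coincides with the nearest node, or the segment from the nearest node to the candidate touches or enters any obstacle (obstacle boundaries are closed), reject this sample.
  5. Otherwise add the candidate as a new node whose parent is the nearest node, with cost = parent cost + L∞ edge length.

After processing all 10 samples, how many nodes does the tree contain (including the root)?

Node count: 4

1. q=(8,8) nearest=0 d=8 new=(4,3) → blocked by [3,5]×[1,3], reject
2. q=(5,2) nearest=0 d=4 new=(4,2) → blocked by [3,5]×[1,3], reject
3. q=(0,5) nearest=0 d=5 new=(0,3) → add node 1 parent=0 cost=3
4. q=(7,1) nearest=0 d=6 new=(4,1) → blocked by [3,5]×[1,3], reject
5. q=(9,9) nearest=0 d=9 new=(4,3) → blocked by [3,5]×[1,3], reject
6. q=(10,10) nearest=0 d=10 new=(4,3) → blocked by [3,5]×[1,3], reject
7. q=(0,4) nearest=1 d=1 new=(0,4) → add node 2 parent=1 cost=4
8. q=(10,7) nearest=0 d=9 new=(4,3) → blocked by [3,5]×[1,3], reject
9. q=(1,14) nearest=2 d=10 new=(1,7) → add node 3 parent=2 cost=7
10. q=(9,5) nearest=0 d=8 new=(4,3) → blocked by [3,5]×[1,3], reject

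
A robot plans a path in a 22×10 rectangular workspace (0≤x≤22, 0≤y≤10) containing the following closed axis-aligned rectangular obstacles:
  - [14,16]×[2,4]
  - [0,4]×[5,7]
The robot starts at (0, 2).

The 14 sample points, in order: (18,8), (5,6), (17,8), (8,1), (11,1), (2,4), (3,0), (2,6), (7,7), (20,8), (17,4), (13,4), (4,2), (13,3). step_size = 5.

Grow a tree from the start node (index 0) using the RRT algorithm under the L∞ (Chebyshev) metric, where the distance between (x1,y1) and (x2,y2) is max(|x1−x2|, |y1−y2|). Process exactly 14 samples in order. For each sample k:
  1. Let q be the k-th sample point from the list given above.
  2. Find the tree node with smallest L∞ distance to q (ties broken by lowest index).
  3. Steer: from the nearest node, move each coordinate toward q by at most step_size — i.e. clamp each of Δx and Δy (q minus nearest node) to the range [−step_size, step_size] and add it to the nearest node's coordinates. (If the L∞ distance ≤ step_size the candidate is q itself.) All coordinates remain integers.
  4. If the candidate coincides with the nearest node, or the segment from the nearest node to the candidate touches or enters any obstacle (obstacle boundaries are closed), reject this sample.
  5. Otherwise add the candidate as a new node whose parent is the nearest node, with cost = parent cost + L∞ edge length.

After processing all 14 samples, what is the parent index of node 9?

1. q=(18,8) nearest=0 d=18 new=(5,7) → blocked by [0,4]×[5,7], reject
2. q=(5,6) nearest=0 d=5 new=(5,6) → blocked by [0,4]×[5,7], reject
3. q=(17,8) nearest=0 d=17 new=(5,7) → blocked by [0,4]×[5,7], reject
4. q=(8,1) nearest=0 d=8 new=(5,1) → add node 1 parent=0 cost=5
5. q=(11,1) nearest=1 d=6 new=(10,1) → add node 2 parent=1 cost=10
6. q=(2,4) nearest=0 d=2 new=(2,4) → add node 3 parent=0 cost=2
7. q=(3,0) nearest=1 d=2 new=(3,0) → add node 4 parent=1 cost=7
8. q=(2,6) nearest=3 d=2 new=(2,6) → blocked by [0,4]×[5,7], reject
9. q=(7,7) nearest=3 d=5 new=(7,7) → blocked by [0,4]×[5,7], reject
10. q=(20,8) nearest=2 d=10 new=(15,6) → add node 5 parent=2 cost=15
11. q=(17,4) nearest=5 d=2 new=(17,4) → add node 6 parent=5 cost=17
12. q=(13,4) nearest=5 d=2 new=(13,4) → add node 7 parent=5 cost=17
13. q=(4,2) nearest=1 d=1 new=(4,2) → add node 8 parent=1 cost=6
14. q=(13,3) nearest=7 d=1 new=(13,3) → add node 9 parent=7 cost=18

Parent of node 9: 7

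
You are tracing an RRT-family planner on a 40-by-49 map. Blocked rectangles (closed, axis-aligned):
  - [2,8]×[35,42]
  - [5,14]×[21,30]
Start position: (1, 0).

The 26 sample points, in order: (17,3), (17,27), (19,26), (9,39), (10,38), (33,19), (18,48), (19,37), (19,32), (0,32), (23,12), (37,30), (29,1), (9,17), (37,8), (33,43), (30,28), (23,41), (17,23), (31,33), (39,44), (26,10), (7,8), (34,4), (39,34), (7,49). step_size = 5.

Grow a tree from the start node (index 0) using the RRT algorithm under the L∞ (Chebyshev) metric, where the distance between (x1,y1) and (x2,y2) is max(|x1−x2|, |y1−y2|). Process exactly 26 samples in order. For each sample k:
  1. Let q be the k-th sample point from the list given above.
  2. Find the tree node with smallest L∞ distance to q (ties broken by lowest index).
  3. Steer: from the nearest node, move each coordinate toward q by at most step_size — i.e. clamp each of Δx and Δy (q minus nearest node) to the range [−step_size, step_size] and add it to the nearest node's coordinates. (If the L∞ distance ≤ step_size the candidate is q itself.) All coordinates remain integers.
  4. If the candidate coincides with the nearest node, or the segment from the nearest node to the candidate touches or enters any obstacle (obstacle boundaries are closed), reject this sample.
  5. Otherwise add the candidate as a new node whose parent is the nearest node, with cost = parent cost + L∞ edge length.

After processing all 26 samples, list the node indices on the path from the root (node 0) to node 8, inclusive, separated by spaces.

Path: 0 1 2 3 5 6 8

1. q=(17,3) nearest=0 d=16 new=(6,3) → add node 1 parent=0 cost=5
2. q=(17,27) nearest=1 d=24 new=(11,8) → add node 2 parent=1 cost=10
3. q=(19,26) nearest=2 d=18 new=(16,13) → add node 3 parent=2 cost=15
4. q=(9,39) nearest=3 d=26 new=(11,18) → add node 4 parent=3 cost=20
5. q=(10,38) nearest=4 d=20 new=(10,23) → blocked by [5,14]×[21,30], reject
6. q=(33,19) nearest=3 d=17 new=(21,18) → add node 5 parent=3 cost=20
7. q=(18,48) nearest=4 d=30 new=(16,23) → blocked by [5,14]×[21,30], reject
8. q=(19,37) nearest=4 d=19 new=(16,23) → blocked by [5,14]×[21,30], reject
9. q=(19,32) nearest=4 d=14 new=(16,23) → blocked by [5,14]×[21,30], reject
10. q=(0,32) nearest=4 d=14 new=(6,23) → blocked by [5,14]×[21,30], reject
11. q=(23,12) nearest=5 d=6 new=(23,13) → add node 6 parent=5 cost=25
12. q=(37,30) nearest=5 d=16 new=(26,23) → add node 7 parent=5 cost=25
13. q=(29,1) nearest=6 d=12 new=(28,8) → add node 8 parent=6 cost=30
14. q=(9,17) nearest=4 d=2 new=(9,17) → add node 9 parent=4 cost=22
15. q=(37,8) nearest=8 d=9 new=(33,8) → add node 10 parent=8 cost=35
16. q=(33,43) nearest=7 d=20 new=(31,28) → add node 11 parent=7 cost=30
17. q=(30,28) nearest=11 d=1 new=(30,28) → add node 12 parent=11 cost=31
18. q=(23,41) nearest=11 d=13 new=(26,33) → add node 13 parent=11 cost=35
19. q=(17,23) nearest=5 d=5 new=(17,23) → add node 14 parent=5 cost=25
20. q=(31,33) nearest=11 d=5 new=(31,33) → add node 15 parent=11 cost=35
21. q=(39,44) nearest=15 d=11 new=(36,38) → add node 16 parent=15 cost=40
22. q=(26,10) nearest=8 d=2 new=(26,10) → add node 17 parent=8 cost=32
23. q=(7,8) nearest=2 d=4 new=(7,8) → add node 18 parent=2 cost=14
24. q=(34,4) nearest=10 d=4 new=(34,4) → add node 19 parent=10 cost=39
25. q=(39,34) nearest=16 d=4 new=(39,34) → add node 20 parent=16 cost=44
26. q=(7,49) nearest=13 d=19 new=(21,38) → add node 21 parent=13 cost=40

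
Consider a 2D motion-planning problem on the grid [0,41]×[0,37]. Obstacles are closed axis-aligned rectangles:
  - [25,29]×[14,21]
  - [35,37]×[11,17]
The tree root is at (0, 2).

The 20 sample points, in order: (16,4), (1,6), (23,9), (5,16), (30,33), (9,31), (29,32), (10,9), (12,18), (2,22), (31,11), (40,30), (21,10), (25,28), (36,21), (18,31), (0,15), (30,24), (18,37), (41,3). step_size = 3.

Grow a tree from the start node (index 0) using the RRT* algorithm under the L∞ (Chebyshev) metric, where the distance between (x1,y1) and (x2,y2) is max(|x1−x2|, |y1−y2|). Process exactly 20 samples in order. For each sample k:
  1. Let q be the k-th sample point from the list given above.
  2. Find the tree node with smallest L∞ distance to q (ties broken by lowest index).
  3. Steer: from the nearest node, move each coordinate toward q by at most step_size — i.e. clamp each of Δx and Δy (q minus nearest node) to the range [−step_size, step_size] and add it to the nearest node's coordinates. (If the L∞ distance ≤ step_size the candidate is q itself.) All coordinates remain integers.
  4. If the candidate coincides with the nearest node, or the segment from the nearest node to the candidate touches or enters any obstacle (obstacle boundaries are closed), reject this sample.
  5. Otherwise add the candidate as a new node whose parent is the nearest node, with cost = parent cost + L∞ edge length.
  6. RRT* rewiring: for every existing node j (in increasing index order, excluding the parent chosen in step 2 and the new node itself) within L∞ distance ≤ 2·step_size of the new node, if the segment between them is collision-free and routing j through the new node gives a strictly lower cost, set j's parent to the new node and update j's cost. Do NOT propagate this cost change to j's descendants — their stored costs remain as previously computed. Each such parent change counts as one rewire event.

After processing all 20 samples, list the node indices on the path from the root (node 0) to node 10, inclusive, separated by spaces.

Path: 0 1 3 4 5 6 10

1. q=(16,4) nearest=0 d=16 new=(3,4) → add node 1 parent=0 cost=3
2. q=(1,6) nearest=1 d=2 new=(1,6) → add node 2 parent=1 cost=5
3. q=(23,9) nearest=1 d=20 new=(6,7) → add node 3 parent=1 cost=6
4. q=(5,16) nearest=3 d=9 new=(5,10) → add node 4 parent=3 cost=9
5. q=(30,33) nearest=4 d=25 new=(8,13) → add node 5 parent=4 cost=12
6. q=(9,31) nearest=5 d=18 new=(9,16) → add node 6 parent=5 cost=15
7. q=(29,32) nearest=6 d=20 new=(12,19) → add node 7 parent=6 cost=18
8. q=(10,9) nearest=3 d=4 new=(9,9) → add node 8 parent=3 cost=9
9. q=(12,18) nearest=7 d=1 new=(12,18) → add node 9 parent=7 cost=19
10. q=(2,22) nearest=6 d=7 new=(6,19) → add node 10 parent=6 cost=18
11. q=(31,11) nearest=7 d=19 new=(15,16) → add node 11 parent=7 cost=21
12. q=(40,30) nearest=11 d=25 new=(18,19) → add node 12 parent=11 cost=24
13. q=(21,10) nearest=11 d=6 new=(18,13) → add node 13 parent=11 cost=24
14. q=(25,28) nearest=12 d=9 new=(21,22) → add node 14 parent=12 cost=27
15. q=(36,21) nearest=14 d=15 new=(24,21) → add node 15 parent=14 cost=30
16. q=(18,31) nearest=14 d=9 new=(18,25) → add node 16 parent=14 cost=30
17. q=(0,15) nearest=4 d=5 new=(2,13) → add node 17 parent=4 cost=12
18. q=(30,24) nearest=15 d=6 new=(27,24) → add node 18 parent=15 cost=33
19. q=(18,37) nearest=16 d=12 new=(18,28) → add node 19 parent=16 cost=33
20. q=(41,3) nearest=15 d=18 new=(27,18) → blocked by [25,29]×[14,21], reject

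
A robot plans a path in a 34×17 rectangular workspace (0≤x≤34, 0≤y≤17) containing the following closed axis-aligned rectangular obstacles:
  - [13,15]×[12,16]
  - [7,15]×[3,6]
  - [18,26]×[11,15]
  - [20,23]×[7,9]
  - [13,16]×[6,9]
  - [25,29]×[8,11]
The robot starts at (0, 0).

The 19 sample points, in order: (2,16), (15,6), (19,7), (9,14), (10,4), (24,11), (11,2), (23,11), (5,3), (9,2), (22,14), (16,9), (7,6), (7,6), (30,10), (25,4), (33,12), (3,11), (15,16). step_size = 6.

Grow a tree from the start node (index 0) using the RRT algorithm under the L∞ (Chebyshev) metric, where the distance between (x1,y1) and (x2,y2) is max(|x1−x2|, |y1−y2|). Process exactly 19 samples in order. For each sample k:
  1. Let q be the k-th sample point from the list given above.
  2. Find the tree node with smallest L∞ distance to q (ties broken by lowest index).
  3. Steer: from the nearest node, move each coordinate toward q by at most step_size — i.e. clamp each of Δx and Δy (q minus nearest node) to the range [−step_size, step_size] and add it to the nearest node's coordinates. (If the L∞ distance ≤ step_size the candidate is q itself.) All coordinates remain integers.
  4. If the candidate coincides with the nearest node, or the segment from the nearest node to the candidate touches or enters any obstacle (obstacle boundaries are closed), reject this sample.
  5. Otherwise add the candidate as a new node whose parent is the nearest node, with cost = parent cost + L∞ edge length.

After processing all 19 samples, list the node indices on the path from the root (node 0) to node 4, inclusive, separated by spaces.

1. q=(2,16) nearest=0 d=16 new=(2,6) → add node 1 parent=0 cost=6
2. q=(15,6) nearest=1 d=13 new=(8,6) → blocked by [7,15]×[3,6], reject
3. q=(19,7) nearest=1 d=17 new=(8,7) → add node 2 parent=1 cost=12
4. q=(9,14) nearest=2 d=7 new=(9,13) → add node 3 parent=2 cost=18
5. q=(10,4) nearest=2 d=3 new=(10,4) → blocked by [7,15]×[3,6], reject
6. q=(24,11) nearest=3 d=15 new=(15,11) → add node 4 parent=3 cost=24
7. q=(11,2) nearest=2 d=5 new=(11,2) → blocked by [7,15]×[3,6], reject
8. q=(23,11) nearest=4 d=8 new=(21,11) → blocked by [18,26]×[11,15], reject
9. q=(5,3) nearest=1 d=3 new=(5,3) → add node 5 parent=1 cost=9
10. q=(9,2) nearest=5 d=4 new=(9,2) → add node 6 parent=5 cost=13
11. q=(22,14) nearest=4 d=7 new=(21,14) → blocked by [18,26]×[11,15], reject
12. q=(16,9) nearest=4 d=2 new=(16,9) → blocked by [13,16]×[6,9], reject
13. q=(7,6) nearest=2 d=1 new=(7,6) → blocked by [7,15]×[3,6], reject
14. q=(7,6) nearest=2 d=1 new=(7,6) → blocked by [7,15]×[3,6], reject
15. q=(30,10) nearest=4 d=15 new=(21,10) → add node 7 parent=4 cost=30
16. q=(25,4) nearest=7 d=6 new=(25,4) → blocked by [20,23]×[7,9], reject
17. q=(33,12) nearest=7 d=12 new=(27,12) → blocked by [18,26]×[11,15], reject
18. q=(3,11) nearest=1 d=5 new=(3,11) → add node 8 parent=1 cost=11
19. q=(15,16) nearest=4 d=5 new=(15,16) → blocked by [13,15]×[12,16], reject

Path: 0 1 2 3 4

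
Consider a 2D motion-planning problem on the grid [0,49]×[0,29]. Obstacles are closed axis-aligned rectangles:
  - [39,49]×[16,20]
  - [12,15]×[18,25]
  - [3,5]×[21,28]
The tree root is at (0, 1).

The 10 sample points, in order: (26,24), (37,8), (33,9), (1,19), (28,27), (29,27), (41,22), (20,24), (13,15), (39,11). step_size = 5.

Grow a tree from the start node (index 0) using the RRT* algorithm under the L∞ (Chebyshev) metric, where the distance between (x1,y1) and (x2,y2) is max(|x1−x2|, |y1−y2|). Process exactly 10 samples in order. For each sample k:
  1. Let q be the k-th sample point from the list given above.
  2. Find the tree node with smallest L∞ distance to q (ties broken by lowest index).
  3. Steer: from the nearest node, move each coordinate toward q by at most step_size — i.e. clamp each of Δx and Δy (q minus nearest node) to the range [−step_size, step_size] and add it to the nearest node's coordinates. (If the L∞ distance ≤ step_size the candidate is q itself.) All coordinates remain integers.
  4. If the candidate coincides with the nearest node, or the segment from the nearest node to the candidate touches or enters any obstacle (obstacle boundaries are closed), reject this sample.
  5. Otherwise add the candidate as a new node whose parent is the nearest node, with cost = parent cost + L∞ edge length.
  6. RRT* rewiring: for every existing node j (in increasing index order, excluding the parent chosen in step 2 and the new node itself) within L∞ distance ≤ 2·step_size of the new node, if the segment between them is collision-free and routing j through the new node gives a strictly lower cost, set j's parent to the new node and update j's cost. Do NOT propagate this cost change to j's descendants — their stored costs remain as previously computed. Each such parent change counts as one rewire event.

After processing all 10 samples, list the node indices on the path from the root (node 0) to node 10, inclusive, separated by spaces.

1. q=(26,24) nearest=0 d=26 new=(5,6) → add node 1 parent=0 cost=5
2. q=(37,8) nearest=1 d=32 new=(10,8) → add node 2 parent=1 cost=10
3. q=(33,9) nearest=2 d=23 new=(15,9) → add node 3 parent=2 cost=15
4. q=(1,19) nearest=2 d=11 new=(5,13) → add node 4 parent=2 cost=15
5. q=(28,27) nearest=3 d=18 new=(20,14) → add node 5 parent=3 cost=20
6. q=(29,27) nearest=5 d=13 new=(25,19) → add node 6 parent=5 cost=25
7. q=(41,22) nearest=6 d=16 new=(30,22) → add node 7 parent=6 cost=30
8. q=(20,24) nearest=6 d=5 new=(20,24) → add node 8 parent=6 cost=30
9. q=(13,15) nearest=3 d=6 new=(13,14) → add node 9 parent=3 cost=20
10. q=(39,11) nearest=7 d=11 new=(35,17) → add node 10 parent=7 cost=35

Path: 0 1 2 3 5 6 7 10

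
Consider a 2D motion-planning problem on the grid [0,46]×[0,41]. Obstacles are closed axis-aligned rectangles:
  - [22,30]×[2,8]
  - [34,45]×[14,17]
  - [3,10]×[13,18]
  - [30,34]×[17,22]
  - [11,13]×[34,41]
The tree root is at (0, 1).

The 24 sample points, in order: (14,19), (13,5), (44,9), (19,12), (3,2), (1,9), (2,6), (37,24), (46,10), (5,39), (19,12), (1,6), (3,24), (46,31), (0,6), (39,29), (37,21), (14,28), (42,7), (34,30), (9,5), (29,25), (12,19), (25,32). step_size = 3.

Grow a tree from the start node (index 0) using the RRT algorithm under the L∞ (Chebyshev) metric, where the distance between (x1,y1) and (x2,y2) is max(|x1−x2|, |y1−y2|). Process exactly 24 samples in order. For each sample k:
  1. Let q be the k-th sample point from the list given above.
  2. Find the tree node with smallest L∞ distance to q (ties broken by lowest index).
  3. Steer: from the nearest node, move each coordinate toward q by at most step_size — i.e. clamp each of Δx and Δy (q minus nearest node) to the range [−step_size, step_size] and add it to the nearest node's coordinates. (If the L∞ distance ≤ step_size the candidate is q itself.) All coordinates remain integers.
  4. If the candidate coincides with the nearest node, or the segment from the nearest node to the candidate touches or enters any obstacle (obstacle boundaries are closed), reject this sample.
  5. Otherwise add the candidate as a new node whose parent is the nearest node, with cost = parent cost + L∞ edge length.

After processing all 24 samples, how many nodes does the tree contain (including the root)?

1. q=(14,19) nearest=0 d=18 new=(3,4) → add node 1 parent=0 cost=3
2. q=(13,5) nearest=1 d=10 new=(6,5) → add node 2 parent=1 cost=6
3. q=(44,9) nearest=2 d=38 new=(9,8) → add node 3 parent=2 cost=9
4. q=(19,12) nearest=3 d=10 new=(12,11) → add node 4 parent=3 cost=12
5. q=(3,2) nearest=1 d=2 new=(3,2) → add node 5 parent=1 cost=5
6. q=(1,9) nearest=1 d=5 new=(1,7) → add node 6 parent=1 cost=6
7. q=(2,6) nearest=6 d=1 new=(2,6) → add node 7 parent=6 cost=7
8. q=(37,24) nearest=4 d=25 new=(15,14) → add node 8 parent=4 cost=15
9. q=(46,10) nearest=8 d=31 new=(18,11) → add node 9 parent=8 cost=18
10. q=(5,39) nearest=8 d=25 new=(12,17) → add node 10 parent=8 cost=18
11. q=(19,12) nearest=9 d=1 new=(19,12) → add node 11 parent=9 cost=19
12. q=(1,6) nearest=6 d=1 new=(1,6) → add node 12 parent=6 cost=7
13. q=(3,24) nearest=10 d=9 new=(9,20) → add node 13 parent=10 cost=21
14. q=(46,31) nearest=11 d=27 new=(22,15) → add node 14 parent=11 cost=22
15. q=(0,6) nearest=6 d=1 new=(0,6) → add node 15 parent=6 cost=7
16. q=(39,29) nearest=14 d=17 new=(25,18) → add node 16 parent=14 cost=25
17. q=(37,21) nearest=16 d=12 new=(28,21) → add node 17 parent=16 cost=28
18. q=(14,28) nearest=13 d=8 new=(12,23) → add node 18 parent=13 cost=24
19. q=(42,7) nearest=17 d=14 new=(31,18) → blocked by [30,34]×[17,22], reject
20. q=(34,30) nearest=17 d=9 new=(31,24) → add node 19 parent=17 cost=31
21. q=(9,5) nearest=2 d=3 new=(9,5) → add node 20 parent=2 cost=9
22. q=(29,25) nearest=19 d=2 new=(29,25) → add node 21 parent=19 cost=33
23. q=(12,19) nearest=10 d=2 new=(12,19) → add node 22 parent=10 cost=20
24. q=(25,32) nearest=21 d=7 new=(26,28) → add node 23 parent=21 cost=36

Node count: 24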